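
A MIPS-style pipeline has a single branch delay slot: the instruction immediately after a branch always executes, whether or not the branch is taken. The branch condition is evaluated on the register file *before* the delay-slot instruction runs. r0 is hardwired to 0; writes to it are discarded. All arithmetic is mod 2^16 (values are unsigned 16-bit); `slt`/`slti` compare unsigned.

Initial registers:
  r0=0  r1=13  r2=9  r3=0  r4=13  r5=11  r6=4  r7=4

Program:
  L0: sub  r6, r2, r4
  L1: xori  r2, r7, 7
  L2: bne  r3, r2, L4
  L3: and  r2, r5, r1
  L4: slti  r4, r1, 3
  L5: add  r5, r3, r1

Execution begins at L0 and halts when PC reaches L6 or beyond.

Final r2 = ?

#0 sub  r6, r2, r4 ; 0/13/9/0/13/11/65532/4
#1 xori  r2, r7, 7 ; 0/13/3/0/13/11/65532/4
#2 bne  r3, r2, L4 ; 0/13/3/0/13/11/65532/4 ; →target
#3 and  r2, r5, r1 ; 0/13/9/0/13/11/65532/4
#4 slti  r4, r1, 3 ; 0/13/9/0/0/11/65532/4
#5 add  r5, r3, r1 ; 0/13/9/0/0/13/65532/4

9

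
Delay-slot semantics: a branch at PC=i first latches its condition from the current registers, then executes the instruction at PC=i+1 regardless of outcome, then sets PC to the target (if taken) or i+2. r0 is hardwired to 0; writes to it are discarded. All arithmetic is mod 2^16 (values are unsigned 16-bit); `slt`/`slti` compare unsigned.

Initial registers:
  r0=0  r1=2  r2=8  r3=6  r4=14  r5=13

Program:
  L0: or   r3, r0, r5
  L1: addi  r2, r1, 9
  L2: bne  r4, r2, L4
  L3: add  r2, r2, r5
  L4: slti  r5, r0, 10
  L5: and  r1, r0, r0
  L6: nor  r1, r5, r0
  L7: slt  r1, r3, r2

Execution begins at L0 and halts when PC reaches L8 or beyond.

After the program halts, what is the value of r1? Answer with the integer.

[0] or   r3, r0, r5  →  {r0:0, r1:2, r2:8, r3:13, r4:14, r5:13}
[1] addi  r2, r1, 9  →  {r0:0, r1:2, r2:11, r3:13, r4:14, r5:13}
[2] bne  r4, r2, L4  →  {r0:0, r1:2, r2:11, r3:13, r4:14, r5:13}  ⟨branch taken⟩
[3] add  r2, r2, r5  →  {r0:0, r1:2, r2:24, r3:13, r4:14, r5:13}
[4] slti  r5, r0, 10  →  {r0:0, r1:2, r2:24, r3:13, r4:14, r5:1}
[5] and  r1, r0, r0  →  {r0:0, r1:0, r2:24, r3:13, r4:14, r5:1}
[6] nor  r1, r5, r0  →  {r0:0, r1:65534, r2:24, r3:13, r4:14, r5:1}
[7] slt  r1, r3, r2  →  {r0:0, r1:1, r2:24, r3:13, r4:14, r5:1}

1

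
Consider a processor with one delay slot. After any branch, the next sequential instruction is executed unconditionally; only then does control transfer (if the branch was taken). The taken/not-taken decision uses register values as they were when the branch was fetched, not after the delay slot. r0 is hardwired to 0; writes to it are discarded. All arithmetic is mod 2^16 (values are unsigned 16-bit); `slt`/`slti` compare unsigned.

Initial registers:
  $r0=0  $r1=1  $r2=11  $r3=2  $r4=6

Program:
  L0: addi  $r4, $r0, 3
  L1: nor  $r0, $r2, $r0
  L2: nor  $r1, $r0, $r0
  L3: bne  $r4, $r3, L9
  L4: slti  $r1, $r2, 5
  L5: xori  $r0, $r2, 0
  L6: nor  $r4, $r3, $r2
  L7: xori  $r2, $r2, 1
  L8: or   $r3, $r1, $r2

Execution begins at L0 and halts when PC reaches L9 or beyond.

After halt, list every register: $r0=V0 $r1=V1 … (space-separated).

$r0=0 $r1=0 $r2=11 $r3=2 $r4=3

#0 addi  $r4, $r0, 3 ; 0/1/11/2/3
#1 nor  $r0, $r2, $r0 ; 0/1/11/2/3
#2 nor  $r1, $r0, $r0 ; 0/65535/11/2/3
#3 bne  $r4, $r3, L9 ; 0/65535/11/2/3 ; →target
#4 slti  $r1, $r2, 5 ; 0/0/11/2/3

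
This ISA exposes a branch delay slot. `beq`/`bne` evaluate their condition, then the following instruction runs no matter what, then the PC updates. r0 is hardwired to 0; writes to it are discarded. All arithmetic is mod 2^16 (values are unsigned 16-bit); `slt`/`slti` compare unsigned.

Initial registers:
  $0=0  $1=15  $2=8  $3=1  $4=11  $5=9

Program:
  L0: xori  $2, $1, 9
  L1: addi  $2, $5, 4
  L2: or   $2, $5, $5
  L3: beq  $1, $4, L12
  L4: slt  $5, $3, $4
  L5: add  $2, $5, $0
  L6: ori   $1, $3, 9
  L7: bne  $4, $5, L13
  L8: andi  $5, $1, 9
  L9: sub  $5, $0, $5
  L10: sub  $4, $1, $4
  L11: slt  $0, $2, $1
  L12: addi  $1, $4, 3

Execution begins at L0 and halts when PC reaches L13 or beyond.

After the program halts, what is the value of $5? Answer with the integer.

[0] xori  $2, $1, 9  →  {$0:0, $1:15, $2:6, $3:1, $4:11, $5:9}
[1] addi  $2, $5, 4  →  {$0:0, $1:15, $2:13, $3:1, $4:11, $5:9}
[2] or   $2, $5, $5  →  {$0:0, $1:15, $2:9, $3:1, $4:11, $5:9}
[3] beq  $1, $4, L12  →  {$0:0, $1:15, $2:9, $3:1, $4:11, $5:9}  ⟨branch fallthrough⟩
[4] slt  $5, $3, $4  →  {$0:0, $1:15, $2:9, $3:1, $4:11, $5:1}
[5] add  $2, $5, $0  →  {$0:0, $1:15, $2:1, $3:1, $4:11, $5:1}
[6] ori   $1, $3, 9  →  {$0:0, $1:9, $2:1, $3:1, $4:11, $5:1}
[7] bne  $4, $5, L13  →  {$0:0, $1:9, $2:1, $3:1, $4:11, $5:1}  ⟨branch taken⟩
[8] andi  $5, $1, 9  →  {$0:0, $1:9, $2:1, $3:1, $4:11, $5:9}

9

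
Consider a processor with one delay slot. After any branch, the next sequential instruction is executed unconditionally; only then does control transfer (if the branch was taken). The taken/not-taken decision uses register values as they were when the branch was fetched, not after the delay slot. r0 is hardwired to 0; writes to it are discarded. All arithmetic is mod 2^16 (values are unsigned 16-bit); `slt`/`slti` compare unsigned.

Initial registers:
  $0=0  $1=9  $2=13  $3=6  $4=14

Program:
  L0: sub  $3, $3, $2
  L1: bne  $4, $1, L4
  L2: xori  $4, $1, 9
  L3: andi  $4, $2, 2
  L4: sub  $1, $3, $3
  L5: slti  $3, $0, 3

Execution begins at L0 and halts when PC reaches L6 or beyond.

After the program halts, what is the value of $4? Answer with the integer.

[0] sub  $3, $3, $2  →  {$0:0, $1:9, $2:13, $3:65529, $4:14}
[1] bne  $4, $1, L4  →  {$0:0, $1:9, $2:13, $3:65529, $4:14}  ⟨branch taken⟩
[2] xori  $4, $1, 9  →  {$0:0, $1:9, $2:13, $3:65529, $4:0}
[4] sub  $1, $3, $3  →  {$0:0, $1:0, $2:13, $3:65529, $4:0}
[5] slti  $3, $0, 3  →  {$0:0, $1:0, $2:13, $3:1, $4:0}

0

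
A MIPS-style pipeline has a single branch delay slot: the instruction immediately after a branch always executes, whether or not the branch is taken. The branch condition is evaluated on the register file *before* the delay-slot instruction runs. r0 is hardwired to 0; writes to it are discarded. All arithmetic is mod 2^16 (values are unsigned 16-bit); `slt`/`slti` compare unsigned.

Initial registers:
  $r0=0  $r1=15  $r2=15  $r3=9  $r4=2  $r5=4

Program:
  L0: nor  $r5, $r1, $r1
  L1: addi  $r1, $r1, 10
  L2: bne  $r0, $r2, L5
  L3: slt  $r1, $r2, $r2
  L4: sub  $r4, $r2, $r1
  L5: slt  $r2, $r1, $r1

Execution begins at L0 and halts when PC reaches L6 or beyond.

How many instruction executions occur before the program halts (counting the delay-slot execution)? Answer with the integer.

[0] nor  $r5, $r1, $r1  →  {$r0:0, $r1:15, $r2:15, $r3:9, $r4:2, $r5:65520}
[1] addi  $r1, $r1, 10  →  {$r0:0, $r1:25, $r2:15, $r3:9, $r4:2, $r5:65520}
[2] bne  $r0, $r2, L5  →  {$r0:0, $r1:25, $r2:15, $r3:9, $r4:2, $r5:65520}  ⟨branch taken⟩
[3] slt  $r1, $r2, $r2  →  {$r0:0, $r1:0, $r2:15, $r3:9, $r4:2, $r5:65520}
[5] slt  $r2, $r1, $r1  →  {$r0:0, $r1:0, $r2:0, $r3:9, $r4:2, $r5:65520}

5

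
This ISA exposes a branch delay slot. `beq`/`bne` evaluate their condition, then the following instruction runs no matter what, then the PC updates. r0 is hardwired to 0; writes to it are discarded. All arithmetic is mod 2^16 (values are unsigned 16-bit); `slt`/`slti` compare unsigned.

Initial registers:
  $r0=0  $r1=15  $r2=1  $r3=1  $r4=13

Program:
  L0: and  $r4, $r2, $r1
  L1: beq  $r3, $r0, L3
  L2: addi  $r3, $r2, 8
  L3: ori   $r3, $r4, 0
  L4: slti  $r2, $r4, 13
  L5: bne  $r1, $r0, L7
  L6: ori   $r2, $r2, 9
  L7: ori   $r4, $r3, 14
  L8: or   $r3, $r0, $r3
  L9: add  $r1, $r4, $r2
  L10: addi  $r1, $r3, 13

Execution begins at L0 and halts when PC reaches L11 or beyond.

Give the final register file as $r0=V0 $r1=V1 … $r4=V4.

PC=0  and  $r4, $r2, $r1     | $r0=0 $r1=15 $r2=1 $r3=1 $r4=1
PC=1  beq  $r3, $r0, L3      | $r0=0 $r1=15 $r2=1 $r3=1 $r4=1  [not taken]
PC=2  addi  $r3, $r2, 8      | $r0=0 $r1=15 $r2=1 $r3=9 $r4=1
PC=3  ori   $r3, $r4, 0      | $r0=0 $r1=15 $r2=1 $r3=1 $r4=1
PC=4  slti  $r2, $r4, 13     | $r0=0 $r1=15 $r2=1 $r3=1 $r4=1
PC=5  bne  $r1, $r0, L7      | $r0=0 $r1=15 $r2=1 $r3=1 $r4=1  [TAKEN]
PC=6  ori   $r2, $r2, 9      | $r0=0 $r1=15 $r2=9 $r3=1 $r4=1
PC=7  ori   $r4, $r3, 14     | $r0=0 $r1=15 $r2=9 $r3=1 $r4=15
PC=8  or   $r3, $r0, $r3     | $r0=0 $r1=15 $r2=9 $r3=1 $r4=15
PC=9  add  $r1, $r4, $r2     | $r0=0 $r1=24 $r2=9 $r3=1 $r4=15
PC=10 addi  $r1, $r3, 13     | $r0=0 $r1=14 $r2=9 $r3=1 $r4=15

$r0=0 $r1=14 $r2=9 $r3=1 $r4=15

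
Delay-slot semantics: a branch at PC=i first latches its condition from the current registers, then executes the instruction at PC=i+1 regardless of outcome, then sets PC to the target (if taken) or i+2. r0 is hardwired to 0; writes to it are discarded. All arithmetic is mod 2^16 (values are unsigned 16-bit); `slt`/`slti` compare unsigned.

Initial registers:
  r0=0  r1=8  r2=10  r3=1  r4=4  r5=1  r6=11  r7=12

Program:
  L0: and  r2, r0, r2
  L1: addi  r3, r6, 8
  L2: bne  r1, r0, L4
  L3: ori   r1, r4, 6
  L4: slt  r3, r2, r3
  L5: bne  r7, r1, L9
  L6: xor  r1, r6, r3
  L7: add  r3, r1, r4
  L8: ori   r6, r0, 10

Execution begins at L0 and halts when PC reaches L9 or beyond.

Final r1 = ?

10

PC=0  and  r2, r0, r2        | r0=0 r1=8 r2=0 r3=1 r4=4 r5=1 r6=11 r7=12
PC=1  addi  r3, r6, 8        | r0=0 r1=8 r2=0 r3=19 r4=4 r5=1 r6=11 r7=12
PC=2  bne  r1, r0, L4        | r0=0 r1=8 r2=0 r3=19 r4=4 r5=1 r6=11 r7=12  [TAKEN]
PC=3  ori   r1, r4, 6        | r0=0 r1=6 r2=0 r3=19 r4=4 r5=1 r6=11 r7=12
PC=4  slt  r3, r2, r3        | r0=0 r1=6 r2=0 r3=1 r4=4 r5=1 r6=11 r7=12
PC=5  bne  r7, r1, L9        | r0=0 r1=6 r2=0 r3=1 r4=4 r5=1 r6=11 r7=12  [TAKEN]
PC=6  xor  r1, r6, r3        | r0=0 r1=10 r2=0 r3=1 r4=4 r5=1 r6=11 r7=12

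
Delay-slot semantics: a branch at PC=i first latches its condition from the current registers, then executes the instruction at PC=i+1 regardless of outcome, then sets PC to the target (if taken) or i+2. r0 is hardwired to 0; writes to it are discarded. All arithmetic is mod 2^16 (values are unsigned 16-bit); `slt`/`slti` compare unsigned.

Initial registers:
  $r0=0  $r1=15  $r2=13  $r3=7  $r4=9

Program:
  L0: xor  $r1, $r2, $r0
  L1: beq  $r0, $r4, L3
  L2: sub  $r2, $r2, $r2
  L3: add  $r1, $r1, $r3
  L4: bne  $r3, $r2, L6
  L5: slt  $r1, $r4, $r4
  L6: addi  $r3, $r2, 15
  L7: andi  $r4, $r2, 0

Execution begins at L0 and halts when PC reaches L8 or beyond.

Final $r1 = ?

0

#0 xor  $r1, $r2, $r0 ; 0/13/13/7/9
#1 beq  $r0, $r4, L3 ; 0/13/13/7/9 ; →fallthru
#2 sub  $r2, $r2, $r2 ; 0/13/0/7/9
#3 add  $r1, $r1, $r3 ; 0/20/0/7/9
#4 bne  $r3, $r2, L6 ; 0/20/0/7/9 ; →target
#5 slt  $r1, $r4, $r4 ; 0/0/0/7/9
#6 addi  $r3, $r2, 15 ; 0/0/0/15/9
#7 andi  $r4, $r2, 0 ; 0/0/0/15/0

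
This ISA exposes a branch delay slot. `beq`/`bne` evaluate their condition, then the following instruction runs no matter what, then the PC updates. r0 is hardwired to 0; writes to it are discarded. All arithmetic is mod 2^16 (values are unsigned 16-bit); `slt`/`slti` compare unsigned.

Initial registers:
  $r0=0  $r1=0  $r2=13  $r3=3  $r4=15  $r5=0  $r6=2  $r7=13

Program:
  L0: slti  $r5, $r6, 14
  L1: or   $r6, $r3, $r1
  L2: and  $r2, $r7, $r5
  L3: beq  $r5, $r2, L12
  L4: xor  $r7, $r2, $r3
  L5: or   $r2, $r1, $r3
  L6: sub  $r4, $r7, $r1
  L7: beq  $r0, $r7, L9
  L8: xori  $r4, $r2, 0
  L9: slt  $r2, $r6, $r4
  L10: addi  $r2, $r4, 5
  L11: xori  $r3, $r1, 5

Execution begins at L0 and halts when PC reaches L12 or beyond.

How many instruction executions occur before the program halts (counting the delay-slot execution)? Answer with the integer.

5

  step pc=0: slti  $r5, $r6, 14  regs=(0,0,13,3,15,1,2,13)
  step pc=1: or   $r6, $r3, $r1  regs=(0,0,13,3,15,1,3,13)
  step pc=2: and  $r2, $r7, $r5  regs=(0,0,1,3,15,1,3,13)
  step pc=3: beq  $r5, $r2, L12  cond=T  regs=(0,0,1,3,15,1,3,13)
  step pc=4: xor  $r7, $r2, $r3  regs=(0,0,1,3,15,1,3,2)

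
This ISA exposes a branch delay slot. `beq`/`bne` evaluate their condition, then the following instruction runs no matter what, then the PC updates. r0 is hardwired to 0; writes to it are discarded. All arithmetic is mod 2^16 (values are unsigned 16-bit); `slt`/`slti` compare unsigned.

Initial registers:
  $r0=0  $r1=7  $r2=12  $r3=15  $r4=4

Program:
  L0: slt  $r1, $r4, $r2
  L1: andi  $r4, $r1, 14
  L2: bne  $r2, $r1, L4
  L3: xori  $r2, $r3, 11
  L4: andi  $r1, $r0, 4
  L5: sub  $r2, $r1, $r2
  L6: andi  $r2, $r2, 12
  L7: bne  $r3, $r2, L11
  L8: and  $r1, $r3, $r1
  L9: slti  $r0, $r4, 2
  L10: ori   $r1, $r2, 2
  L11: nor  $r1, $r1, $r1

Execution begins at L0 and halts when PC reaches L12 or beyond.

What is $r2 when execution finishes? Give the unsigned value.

12

#0 slt  $r1, $r4, $r2 ; 0/1/12/15/4
#1 andi  $r4, $r1, 14 ; 0/1/12/15/0
#2 bne  $r2, $r1, L4 ; 0/1/12/15/0 ; →target
#3 xori  $r2, $r3, 11 ; 0/1/4/15/0
#4 andi  $r1, $r0, 4 ; 0/0/4/15/0
#5 sub  $r2, $r1, $r2 ; 0/0/65532/15/0
#6 andi  $r2, $r2, 12 ; 0/0/12/15/0
#7 bne  $r3, $r2, L11 ; 0/0/12/15/0 ; →target
#8 and  $r1, $r3, $r1 ; 0/0/12/15/0
#11 nor  $r1, $r1, $r1 ; 0/65535/12/15/0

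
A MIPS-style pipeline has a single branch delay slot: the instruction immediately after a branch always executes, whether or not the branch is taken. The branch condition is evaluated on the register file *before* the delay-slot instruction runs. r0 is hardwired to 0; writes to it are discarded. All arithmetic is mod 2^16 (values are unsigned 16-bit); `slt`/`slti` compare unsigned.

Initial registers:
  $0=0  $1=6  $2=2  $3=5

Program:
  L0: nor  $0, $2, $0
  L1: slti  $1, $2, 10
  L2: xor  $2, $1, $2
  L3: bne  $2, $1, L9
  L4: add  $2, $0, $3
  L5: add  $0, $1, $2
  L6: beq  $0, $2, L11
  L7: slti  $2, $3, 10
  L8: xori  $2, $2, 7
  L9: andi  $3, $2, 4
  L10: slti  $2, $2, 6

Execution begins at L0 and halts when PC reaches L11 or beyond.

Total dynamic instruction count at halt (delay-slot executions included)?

7

#0 nor  $0, $2, $0 ; 0/6/2/5
#1 slti  $1, $2, 10 ; 0/1/2/5
#2 xor  $2, $1, $2 ; 0/1/3/5
#3 bne  $2, $1, L9 ; 0/1/3/5 ; →target
#4 add  $2, $0, $3 ; 0/1/5/5
#9 andi  $3, $2, 4 ; 0/1/5/4
#10 slti  $2, $2, 6 ; 0/1/1/4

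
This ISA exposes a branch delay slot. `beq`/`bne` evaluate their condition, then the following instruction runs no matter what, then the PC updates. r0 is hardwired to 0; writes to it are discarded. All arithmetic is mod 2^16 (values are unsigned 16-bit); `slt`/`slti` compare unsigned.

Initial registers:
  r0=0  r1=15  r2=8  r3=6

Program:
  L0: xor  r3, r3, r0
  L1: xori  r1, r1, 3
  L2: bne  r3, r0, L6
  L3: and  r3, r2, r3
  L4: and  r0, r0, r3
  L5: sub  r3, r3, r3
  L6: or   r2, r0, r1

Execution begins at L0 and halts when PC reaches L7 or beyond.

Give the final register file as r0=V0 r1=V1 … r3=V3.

PC=0  xor  r3, r3, r0        | r0=0 r1=15 r2=8 r3=6
PC=1  xori  r1, r1, 3        | r0=0 r1=12 r2=8 r3=6
PC=2  bne  r3, r0, L6        | r0=0 r1=12 r2=8 r3=6  [TAKEN]
PC=3  and  r3, r2, r3        | r0=0 r1=12 r2=8 r3=0
PC=6  or   r2, r0, r1        | r0=0 r1=12 r2=12 r3=0

r0=0 r1=12 r2=12 r3=0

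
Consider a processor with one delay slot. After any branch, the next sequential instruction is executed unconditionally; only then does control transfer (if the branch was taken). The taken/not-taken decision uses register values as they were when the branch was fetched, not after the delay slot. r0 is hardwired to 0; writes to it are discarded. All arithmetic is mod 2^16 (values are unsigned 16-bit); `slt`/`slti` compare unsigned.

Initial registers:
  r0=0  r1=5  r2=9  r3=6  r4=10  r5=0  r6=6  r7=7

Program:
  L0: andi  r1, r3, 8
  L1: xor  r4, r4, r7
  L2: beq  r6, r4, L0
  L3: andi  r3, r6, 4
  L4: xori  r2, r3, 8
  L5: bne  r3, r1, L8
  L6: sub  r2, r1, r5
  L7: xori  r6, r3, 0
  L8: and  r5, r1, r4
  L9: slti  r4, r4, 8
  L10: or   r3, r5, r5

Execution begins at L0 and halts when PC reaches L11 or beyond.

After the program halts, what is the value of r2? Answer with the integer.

#0 andi  r1, r3, 8 ; 0/0/9/6/10/0/6/7
#1 xor  r4, r4, r7 ; 0/0/9/6/13/0/6/7
#2 beq  r6, r4, L0 ; 0/0/9/6/13/0/6/7 ; →fallthru
#3 andi  r3, r6, 4 ; 0/0/9/4/13/0/6/7
#4 xori  r2, r3, 8 ; 0/0/12/4/13/0/6/7
#5 bne  r3, r1, L8 ; 0/0/12/4/13/0/6/7 ; →target
#6 sub  r2, r1, r5 ; 0/0/0/4/13/0/6/7
#8 and  r5, r1, r4 ; 0/0/0/4/13/0/6/7
#9 slti  r4, r4, 8 ; 0/0/0/4/0/0/6/7
#10 or   r3, r5, r5 ; 0/0/0/0/0/0/6/7

0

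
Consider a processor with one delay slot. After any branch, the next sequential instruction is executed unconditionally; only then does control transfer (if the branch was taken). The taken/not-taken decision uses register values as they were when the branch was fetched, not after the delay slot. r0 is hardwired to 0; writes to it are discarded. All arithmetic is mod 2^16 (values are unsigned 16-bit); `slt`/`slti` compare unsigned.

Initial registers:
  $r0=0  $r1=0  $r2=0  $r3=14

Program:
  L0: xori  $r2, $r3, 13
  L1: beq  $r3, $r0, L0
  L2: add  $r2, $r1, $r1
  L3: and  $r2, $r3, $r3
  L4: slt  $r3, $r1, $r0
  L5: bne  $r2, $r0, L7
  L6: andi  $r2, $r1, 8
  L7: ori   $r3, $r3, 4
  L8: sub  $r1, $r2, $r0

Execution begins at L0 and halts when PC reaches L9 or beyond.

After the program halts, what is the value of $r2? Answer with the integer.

0

#0 xori  $r2, $r3, 13 ; 0/0/3/14
#1 beq  $r3, $r0, L0 ; 0/0/3/14 ; →fallthru
#2 add  $r2, $r1, $r1 ; 0/0/0/14
#3 and  $r2, $r3, $r3 ; 0/0/14/14
#4 slt  $r3, $r1, $r0 ; 0/0/14/0
#5 bne  $r2, $r0, L7 ; 0/0/14/0 ; →target
#6 andi  $r2, $r1, 8 ; 0/0/0/0
#7 ori   $r3, $r3, 4 ; 0/0/0/4
#8 sub  $r1, $r2, $r0 ; 0/0/0/4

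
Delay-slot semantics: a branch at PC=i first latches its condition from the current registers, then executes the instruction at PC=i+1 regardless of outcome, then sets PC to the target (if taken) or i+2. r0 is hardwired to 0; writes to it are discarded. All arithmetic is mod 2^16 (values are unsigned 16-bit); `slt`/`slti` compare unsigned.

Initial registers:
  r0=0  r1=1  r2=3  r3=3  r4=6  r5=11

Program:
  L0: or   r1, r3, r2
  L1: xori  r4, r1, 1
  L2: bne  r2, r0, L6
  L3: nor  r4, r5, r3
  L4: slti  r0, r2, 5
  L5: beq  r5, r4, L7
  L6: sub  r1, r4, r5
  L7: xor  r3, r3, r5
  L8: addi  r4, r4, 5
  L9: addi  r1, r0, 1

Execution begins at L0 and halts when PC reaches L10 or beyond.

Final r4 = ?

65529

[0] or   r1, r3, r2  →  {r0:0, r1:3, r2:3, r3:3, r4:6, r5:11}
[1] xori  r4, r1, 1  →  {r0:0, r1:3, r2:3, r3:3, r4:2, r5:11}
[2] bne  r2, r0, L6  →  {r0:0, r1:3, r2:3, r3:3, r4:2, r5:11}  ⟨branch taken⟩
[3] nor  r4, r5, r3  →  {r0:0, r1:3, r2:3, r3:3, r4:65524, r5:11}
[6] sub  r1, r4, r5  →  {r0:0, r1:65513, r2:3, r3:3, r4:65524, r5:11}
[7] xor  r3, r3, r5  →  {r0:0, r1:65513, r2:3, r3:8, r4:65524, r5:11}
[8] addi  r4, r4, 5  →  {r0:0, r1:65513, r2:3, r3:8, r4:65529, r5:11}
[9] addi  r1, r0, 1  →  {r0:0, r1:1, r2:3, r3:8, r4:65529, r5:11}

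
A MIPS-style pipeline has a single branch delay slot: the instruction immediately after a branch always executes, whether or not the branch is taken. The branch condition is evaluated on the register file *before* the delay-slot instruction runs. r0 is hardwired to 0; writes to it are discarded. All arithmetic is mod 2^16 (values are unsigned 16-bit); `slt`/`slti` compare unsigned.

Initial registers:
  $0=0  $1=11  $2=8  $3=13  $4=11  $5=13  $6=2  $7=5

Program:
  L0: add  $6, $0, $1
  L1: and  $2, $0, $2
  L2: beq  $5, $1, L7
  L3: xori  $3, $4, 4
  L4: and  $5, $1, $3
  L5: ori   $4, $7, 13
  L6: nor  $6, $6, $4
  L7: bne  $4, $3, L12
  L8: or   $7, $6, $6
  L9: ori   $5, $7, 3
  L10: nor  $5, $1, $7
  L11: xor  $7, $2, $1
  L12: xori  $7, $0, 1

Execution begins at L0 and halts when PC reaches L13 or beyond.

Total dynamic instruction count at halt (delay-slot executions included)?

  step pc=0: add  $6, $0, $1  regs=(0,11,8,13,11,13,11,5)
  step pc=1: and  $2, $0, $2  regs=(0,11,0,13,11,13,11,5)
  step pc=2: beq  $5, $1, L7  cond=F  regs=(0,11,0,13,11,13,11,5)
  step pc=3: xori  $3, $4, 4  regs=(0,11,0,15,11,13,11,5)
  step pc=4: and  $5, $1, $3  regs=(0,11,0,15,11,11,11,5)
  step pc=5: ori   $4, $7, 13  regs=(0,11,0,15,13,11,11,5)
  step pc=6: nor  $6, $6, $4  regs=(0,11,0,15,13,11,65520,5)
  step pc=7: bne  $4, $3, L12  cond=T  regs=(0,11,0,15,13,11,65520,5)
  step pc=8: or   $7, $6, $6  regs=(0,11,0,15,13,11,65520,65520)
  step pc=12: xori  $7, $0, 1  regs=(0,11,0,15,13,11,65520,1)

10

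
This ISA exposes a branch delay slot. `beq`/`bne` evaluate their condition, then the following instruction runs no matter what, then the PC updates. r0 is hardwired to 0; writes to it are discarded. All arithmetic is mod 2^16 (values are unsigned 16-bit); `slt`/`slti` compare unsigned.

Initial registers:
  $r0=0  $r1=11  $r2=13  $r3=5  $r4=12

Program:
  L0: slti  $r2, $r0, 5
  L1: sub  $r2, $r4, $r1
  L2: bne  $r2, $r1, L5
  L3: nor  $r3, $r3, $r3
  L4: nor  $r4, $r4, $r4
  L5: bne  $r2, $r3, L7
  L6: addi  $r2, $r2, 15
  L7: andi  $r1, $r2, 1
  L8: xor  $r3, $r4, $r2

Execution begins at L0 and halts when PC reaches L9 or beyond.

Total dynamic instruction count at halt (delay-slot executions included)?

#0 slti  $r2, $r0, 5 ; 0/11/1/5/12
#1 sub  $r2, $r4, $r1 ; 0/11/1/5/12
#2 bne  $r2, $r1, L5 ; 0/11/1/5/12 ; →target
#3 nor  $r3, $r3, $r3 ; 0/11/1/65530/12
#5 bne  $r2, $r3, L7 ; 0/11/1/65530/12 ; →target
#6 addi  $r2, $r2, 15 ; 0/11/16/65530/12
#7 andi  $r1, $r2, 1 ; 0/0/16/65530/12
#8 xor  $r3, $r4, $r2 ; 0/0/16/28/12

8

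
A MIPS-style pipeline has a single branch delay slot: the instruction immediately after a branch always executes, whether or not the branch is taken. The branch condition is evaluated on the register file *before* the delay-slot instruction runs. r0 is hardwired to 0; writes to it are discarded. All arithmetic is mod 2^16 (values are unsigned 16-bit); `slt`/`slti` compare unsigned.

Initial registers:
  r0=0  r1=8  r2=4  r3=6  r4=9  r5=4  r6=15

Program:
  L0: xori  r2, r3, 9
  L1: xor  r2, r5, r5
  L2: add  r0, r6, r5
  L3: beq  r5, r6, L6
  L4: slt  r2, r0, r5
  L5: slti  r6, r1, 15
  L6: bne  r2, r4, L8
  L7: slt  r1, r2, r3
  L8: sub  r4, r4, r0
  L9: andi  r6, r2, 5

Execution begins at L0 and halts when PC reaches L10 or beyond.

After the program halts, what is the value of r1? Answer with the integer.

PC=0  xori  r2, r3, 9        | r0=0 r1=8 r2=15 r3=6 r4=9 r5=4 r6=15
PC=1  xor  r2, r5, r5        | r0=0 r1=8 r2=0 r3=6 r4=9 r5=4 r6=15
PC=2  add  r0, r6, r5        | r0=0 r1=8 r2=0 r3=6 r4=9 r5=4 r6=15
PC=3  beq  r5, r6, L6        | r0=0 r1=8 r2=0 r3=6 r4=9 r5=4 r6=15  [not taken]
PC=4  slt  r2, r0, r5        | r0=0 r1=8 r2=1 r3=6 r4=9 r5=4 r6=15
PC=5  slti  r6, r1, 15       | r0=0 r1=8 r2=1 r3=6 r4=9 r5=4 r6=1
PC=6  bne  r2, r4, L8        | r0=0 r1=8 r2=1 r3=6 r4=9 r5=4 r6=1  [TAKEN]
PC=7  slt  r1, r2, r3        | r0=0 r1=1 r2=1 r3=6 r4=9 r5=4 r6=1
PC=8  sub  r4, r4, r0        | r0=0 r1=1 r2=1 r3=6 r4=9 r5=4 r6=1
PC=9  andi  r6, r2, 5        | r0=0 r1=1 r2=1 r3=6 r4=9 r5=4 r6=1

1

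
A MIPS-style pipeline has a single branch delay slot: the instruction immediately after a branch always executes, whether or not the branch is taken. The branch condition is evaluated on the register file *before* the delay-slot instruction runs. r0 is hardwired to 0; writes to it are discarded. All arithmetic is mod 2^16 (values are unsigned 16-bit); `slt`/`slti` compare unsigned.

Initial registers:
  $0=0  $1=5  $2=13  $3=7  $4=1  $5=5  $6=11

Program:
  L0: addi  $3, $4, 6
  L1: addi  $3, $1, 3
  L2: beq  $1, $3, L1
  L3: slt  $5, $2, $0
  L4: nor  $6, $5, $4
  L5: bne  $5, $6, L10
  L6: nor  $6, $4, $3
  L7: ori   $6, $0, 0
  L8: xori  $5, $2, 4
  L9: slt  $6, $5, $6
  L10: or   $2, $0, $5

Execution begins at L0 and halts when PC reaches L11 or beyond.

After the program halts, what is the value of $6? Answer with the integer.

65526

  step pc=0: addi  $3, $4, 6  regs=(0,5,13,7,1,5,11)
  step pc=1: addi  $3, $1, 3  regs=(0,5,13,8,1,5,11)
  step pc=2: beq  $1, $3, L1  cond=F  regs=(0,5,13,8,1,5,11)
  step pc=3: slt  $5, $2, $0  regs=(0,5,13,8,1,0,11)
  step pc=4: nor  $6, $5, $4  regs=(0,5,13,8,1,0,65534)
  step pc=5: bne  $5, $6, L10  cond=T  regs=(0,5,13,8,1,0,65534)
  step pc=6: nor  $6, $4, $3  regs=(0,5,13,8,1,0,65526)
  step pc=10: or   $2, $0, $5  regs=(0,5,0,8,1,0,65526)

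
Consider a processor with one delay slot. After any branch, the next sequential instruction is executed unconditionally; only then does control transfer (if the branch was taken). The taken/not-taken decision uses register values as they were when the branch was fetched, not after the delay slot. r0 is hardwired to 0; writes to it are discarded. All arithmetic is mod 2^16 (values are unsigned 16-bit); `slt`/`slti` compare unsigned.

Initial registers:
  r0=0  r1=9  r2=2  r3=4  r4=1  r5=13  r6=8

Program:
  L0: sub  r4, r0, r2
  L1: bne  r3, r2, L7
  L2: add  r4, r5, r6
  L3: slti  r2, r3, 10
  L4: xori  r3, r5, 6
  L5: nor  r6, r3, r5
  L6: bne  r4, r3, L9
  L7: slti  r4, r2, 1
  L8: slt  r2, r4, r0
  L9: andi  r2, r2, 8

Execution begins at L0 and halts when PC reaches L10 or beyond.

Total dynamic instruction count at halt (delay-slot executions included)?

6

#0 sub  r4, r0, r2 ; 0/9/2/4/65534/13/8
#1 bne  r3, r2, L7 ; 0/9/2/4/65534/13/8 ; →target
#2 add  r4, r5, r6 ; 0/9/2/4/21/13/8
#7 slti  r4, r2, 1 ; 0/9/2/4/0/13/8
#8 slt  r2, r4, r0 ; 0/9/0/4/0/13/8
#9 andi  r2, r2, 8 ; 0/9/0/4/0/13/8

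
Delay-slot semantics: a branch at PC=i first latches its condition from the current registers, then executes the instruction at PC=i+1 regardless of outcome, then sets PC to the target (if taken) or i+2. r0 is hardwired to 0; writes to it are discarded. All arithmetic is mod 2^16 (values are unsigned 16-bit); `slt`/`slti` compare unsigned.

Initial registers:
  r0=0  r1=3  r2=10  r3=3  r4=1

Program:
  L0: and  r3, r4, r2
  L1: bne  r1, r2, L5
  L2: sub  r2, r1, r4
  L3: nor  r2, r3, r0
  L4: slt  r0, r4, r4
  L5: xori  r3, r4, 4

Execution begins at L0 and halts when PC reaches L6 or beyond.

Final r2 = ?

2

#0 and  r3, r4, r2 ; 0/3/10/0/1
#1 bne  r1, r2, L5 ; 0/3/10/0/1 ; →target
#2 sub  r2, r1, r4 ; 0/3/2/0/1
#5 xori  r3, r4, 4 ; 0/3/2/5/1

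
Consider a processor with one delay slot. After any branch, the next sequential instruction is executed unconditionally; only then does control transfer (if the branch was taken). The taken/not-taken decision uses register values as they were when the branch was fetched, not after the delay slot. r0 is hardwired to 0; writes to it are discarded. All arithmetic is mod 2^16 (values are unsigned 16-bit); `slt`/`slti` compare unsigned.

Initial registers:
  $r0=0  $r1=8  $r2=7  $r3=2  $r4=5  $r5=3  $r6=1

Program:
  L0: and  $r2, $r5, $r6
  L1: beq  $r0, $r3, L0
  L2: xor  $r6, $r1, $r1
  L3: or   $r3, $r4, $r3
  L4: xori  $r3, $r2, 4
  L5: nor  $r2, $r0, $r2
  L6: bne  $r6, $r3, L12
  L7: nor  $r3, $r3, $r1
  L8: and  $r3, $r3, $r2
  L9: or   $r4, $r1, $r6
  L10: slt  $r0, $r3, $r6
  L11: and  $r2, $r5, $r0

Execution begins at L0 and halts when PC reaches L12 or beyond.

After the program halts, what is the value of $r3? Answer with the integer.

  step pc=0: and  $r2, $r5, $r6  regs=(0,8,1,2,5,3,1)
  step pc=1: beq  $r0, $r3, L0  cond=F  regs=(0,8,1,2,5,3,1)
  step pc=2: xor  $r6, $r1, $r1  regs=(0,8,1,2,5,3,0)
  step pc=3: or   $r3, $r4, $r3  regs=(0,8,1,7,5,3,0)
  step pc=4: xori  $r3, $r2, 4  regs=(0,8,1,5,5,3,0)
  step pc=5: nor  $r2, $r0, $r2  regs=(0,8,65534,5,5,3,0)
  step pc=6: bne  $r6, $r3, L12  cond=T  regs=(0,8,65534,5,5,3,0)
  step pc=7: nor  $r3, $r3, $r1  regs=(0,8,65534,65522,5,3,0)

65522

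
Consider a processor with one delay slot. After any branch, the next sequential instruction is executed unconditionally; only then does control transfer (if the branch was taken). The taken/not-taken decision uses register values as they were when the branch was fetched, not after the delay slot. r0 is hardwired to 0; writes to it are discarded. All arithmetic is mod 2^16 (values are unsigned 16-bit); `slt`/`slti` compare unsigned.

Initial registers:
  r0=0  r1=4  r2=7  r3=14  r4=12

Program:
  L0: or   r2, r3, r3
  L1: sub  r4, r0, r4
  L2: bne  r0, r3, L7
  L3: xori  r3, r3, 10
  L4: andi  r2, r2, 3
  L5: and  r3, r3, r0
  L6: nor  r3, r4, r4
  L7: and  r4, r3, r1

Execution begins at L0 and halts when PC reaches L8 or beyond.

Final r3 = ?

PC=0  or   r2, r3, r3        | r0=0 r1=4 r2=14 r3=14 r4=12
PC=1  sub  r4, r0, r4        | r0=0 r1=4 r2=14 r3=14 r4=65524
PC=2  bne  r0, r3, L7        | r0=0 r1=4 r2=14 r3=14 r4=65524  [TAKEN]
PC=3  xori  r3, r3, 10       | r0=0 r1=4 r2=14 r3=4 r4=65524
PC=7  and  r4, r3, r1        | r0=0 r1=4 r2=14 r3=4 r4=4

4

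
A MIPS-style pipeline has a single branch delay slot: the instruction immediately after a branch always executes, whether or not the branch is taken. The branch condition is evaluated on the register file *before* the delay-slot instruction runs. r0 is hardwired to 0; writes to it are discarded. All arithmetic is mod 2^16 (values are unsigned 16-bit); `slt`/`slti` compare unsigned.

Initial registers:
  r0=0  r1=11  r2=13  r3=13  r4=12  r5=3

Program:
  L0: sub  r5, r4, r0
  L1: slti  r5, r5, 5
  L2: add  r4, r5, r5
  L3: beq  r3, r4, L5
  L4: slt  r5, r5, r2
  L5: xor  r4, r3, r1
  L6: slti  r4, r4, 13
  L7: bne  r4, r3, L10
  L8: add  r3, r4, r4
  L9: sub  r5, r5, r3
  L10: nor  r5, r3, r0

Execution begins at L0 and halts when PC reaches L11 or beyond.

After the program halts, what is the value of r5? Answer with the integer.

65533

PC=0  sub  r5, r4, r0        | r0=0 r1=11 r2=13 r3=13 r4=12 r5=12
PC=1  slti  r5, r5, 5        | r0=0 r1=11 r2=13 r3=13 r4=12 r5=0
PC=2  add  r4, r5, r5        | r0=0 r1=11 r2=13 r3=13 r4=0 r5=0
PC=3  beq  r3, r4, L5        | r0=0 r1=11 r2=13 r3=13 r4=0 r5=0  [not taken]
PC=4  slt  r5, r5, r2        | r0=0 r1=11 r2=13 r3=13 r4=0 r5=1
PC=5  xor  r4, r3, r1        | r0=0 r1=11 r2=13 r3=13 r4=6 r5=1
PC=6  slti  r4, r4, 13       | r0=0 r1=11 r2=13 r3=13 r4=1 r5=1
PC=7  bne  r4, r3, L10       | r0=0 r1=11 r2=13 r3=13 r4=1 r5=1  [TAKEN]
PC=8  add  r3, r4, r4        | r0=0 r1=11 r2=13 r3=2 r4=1 r5=1
PC=10 nor  r5, r3, r0        | r0=0 r1=11 r2=13 r3=2 r4=1 r5=65533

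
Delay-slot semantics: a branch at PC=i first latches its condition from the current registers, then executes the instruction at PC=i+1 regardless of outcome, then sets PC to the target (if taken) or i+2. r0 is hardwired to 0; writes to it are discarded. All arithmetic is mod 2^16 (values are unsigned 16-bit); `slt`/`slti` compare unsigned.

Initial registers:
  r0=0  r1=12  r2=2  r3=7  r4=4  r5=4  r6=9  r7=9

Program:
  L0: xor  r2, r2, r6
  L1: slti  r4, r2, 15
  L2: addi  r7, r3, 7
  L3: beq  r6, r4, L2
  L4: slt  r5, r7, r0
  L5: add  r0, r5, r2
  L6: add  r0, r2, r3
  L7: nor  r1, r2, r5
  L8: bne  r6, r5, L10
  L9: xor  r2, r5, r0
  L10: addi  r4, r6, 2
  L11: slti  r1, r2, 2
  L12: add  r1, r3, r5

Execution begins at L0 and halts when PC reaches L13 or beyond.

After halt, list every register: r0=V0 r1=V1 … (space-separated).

PC=0  xor  r2, r2, r6        | r0=0 r1=12 r2=11 r3=7 r4=4 r5=4 r6=9 r7=9
PC=1  slti  r4, r2, 15       | r0=0 r1=12 r2=11 r3=7 r4=1 r5=4 r6=9 r7=9
PC=2  addi  r7, r3, 7        | r0=0 r1=12 r2=11 r3=7 r4=1 r5=4 r6=9 r7=14
PC=3  beq  r6, r4, L2        | r0=0 r1=12 r2=11 r3=7 r4=1 r5=4 r6=9 r7=14  [not taken]
PC=4  slt  r5, r7, r0        | r0=0 r1=12 r2=11 r3=7 r4=1 r5=0 r6=9 r7=14
PC=5  add  r0, r5, r2        | r0=0 r1=12 r2=11 r3=7 r4=1 r5=0 r6=9 r7=14
PC=6  add  r0, r2, r3        | r0=0 r1=12 r2=11 r3=7 r4=1 r5=0 r6=9 r7=14
PC=7  nor  r1, r2, r5        | r0=0 r1=65524 r2=11 r3=7 r4=1 r5=0 r6=9 r7=14
PC=8  bne  r6, r5, L10       | r0=0 r1=65524 r2=11 r3=7 r4=1 r5=0 r6=9 r7=14  [TAKEN]
PC=9  xor  r2, r5, r0        | r0=0 r1=65524 r2=0 r3=7 r4=1 r5=0 r6=9 r7=14
PC=10 addi  r4, r6, 2        | r0=0 r1=65524 r2=0 r3=7 r4=11 r5=0 r6=9 r7=14
PC=11 slti  r1, r2, 2        | r0=0 r1=1 r2=0 r3=7 r4=11 r5=0 r6=9 r7=14
PC=12 add  r1, r3, r5        | r0=0 r1=7 r2=0 r3=7 r4=11 r5=0 r6=9 r7=14

r0=0 r1=7 r2=0 r3=7 r4=11 r5=0 r6=9 r7=14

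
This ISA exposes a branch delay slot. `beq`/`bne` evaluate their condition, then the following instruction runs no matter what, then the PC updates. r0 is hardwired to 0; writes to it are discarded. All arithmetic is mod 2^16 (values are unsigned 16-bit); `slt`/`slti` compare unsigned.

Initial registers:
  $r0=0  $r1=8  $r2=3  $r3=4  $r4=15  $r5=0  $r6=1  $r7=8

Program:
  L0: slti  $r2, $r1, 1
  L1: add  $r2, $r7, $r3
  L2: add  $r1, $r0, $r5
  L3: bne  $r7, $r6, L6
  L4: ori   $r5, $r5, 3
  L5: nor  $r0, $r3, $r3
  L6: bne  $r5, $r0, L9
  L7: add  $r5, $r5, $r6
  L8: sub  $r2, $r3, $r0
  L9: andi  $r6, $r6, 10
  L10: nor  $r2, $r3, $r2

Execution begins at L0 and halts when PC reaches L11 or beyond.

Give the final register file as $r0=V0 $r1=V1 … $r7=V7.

#0 slti  $r2, $r1, 1 ; 0/8/0/4/15/0/1/8
#1 add  $r2, $r7, $r3 ; 0/8/12/4/15/0/1/8
#2 add  $r1, $r0, $r5 ; 0/0/12/4/15/0/1/8
#3 bne  $r7, $r6, L6 ; 0/0/12/4/15/0/1/8 ; →target
#4 ori   $r5, $r5, 3 ; 0/0/12/4/15/3/1/8
#6 bne  $r5, $r0, L9 ; 0/0/12/4/15/3/1/8 ; →target
#7 add  $r5, $r5, $r6 ; 0/0/12/4/15/4/1/8
#9 andi  $r6, $r6, 10 ; 0/0/12/4/15/4/0/8
#10 nor  $r2, $r3, $r2 ; 0/0/65523/4/15/4/0/8

$r0=0 $r1=0 $r2=65523 $r3=4 $r4=15 $r5=4 $r6=0 $r7=8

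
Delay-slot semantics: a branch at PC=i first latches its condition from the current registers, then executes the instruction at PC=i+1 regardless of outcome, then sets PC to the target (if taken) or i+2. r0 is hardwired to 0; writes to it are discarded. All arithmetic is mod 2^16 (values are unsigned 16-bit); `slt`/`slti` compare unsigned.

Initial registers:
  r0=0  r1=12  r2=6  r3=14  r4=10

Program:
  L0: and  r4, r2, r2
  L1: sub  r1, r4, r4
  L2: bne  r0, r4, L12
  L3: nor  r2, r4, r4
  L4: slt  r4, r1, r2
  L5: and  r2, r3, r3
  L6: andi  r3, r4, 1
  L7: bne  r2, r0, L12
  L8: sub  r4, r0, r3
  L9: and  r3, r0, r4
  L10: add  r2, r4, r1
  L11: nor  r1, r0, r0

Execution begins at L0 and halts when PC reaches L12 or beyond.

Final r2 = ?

[0] and  r4, r2, r2  →  {r0:0, r1:12, r2:6, r3:14, r4:6}
[1] sub  r1, r4, r4  →  {r0:0, r1:0, r2:6, r3:14, r4:6}
[2] bne  r0, r4, L12  →  {r0:0, r1:0, r2:6, r3:14, r4:6}  ⟨branch taken⟩
[3] nor  r2, r4, r4  →  {r0:0, r1:0, r2:65529, r3:14, r4:6}

65529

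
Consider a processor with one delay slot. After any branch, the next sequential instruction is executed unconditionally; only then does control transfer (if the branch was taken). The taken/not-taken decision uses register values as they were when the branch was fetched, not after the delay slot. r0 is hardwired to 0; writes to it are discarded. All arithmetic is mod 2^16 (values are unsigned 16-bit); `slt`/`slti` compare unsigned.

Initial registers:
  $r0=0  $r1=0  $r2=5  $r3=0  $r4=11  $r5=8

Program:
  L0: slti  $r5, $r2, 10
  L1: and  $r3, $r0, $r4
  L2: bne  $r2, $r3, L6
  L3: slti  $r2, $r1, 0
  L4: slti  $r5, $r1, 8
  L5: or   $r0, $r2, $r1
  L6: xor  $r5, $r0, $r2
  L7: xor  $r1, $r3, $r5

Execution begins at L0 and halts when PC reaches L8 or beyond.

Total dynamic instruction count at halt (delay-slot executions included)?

6

  step pc=0: slti  $r5, $r2, 10  regs=(0,0,5,0,11,1)
  step pc=1: and  $r3, $r0, $r4  regs=(0,0,5,0,11,1)
  step pc=2: bne  $r2, $r3, L6  cond=T  regs=(0,0,5,0,11,1)
  step pc=3: slti  $r2, $r1, 0  regs=(0,0,0,0,11,1)
  step pc=6: xor  $r5, $r0, $r2  regs=(0,0,0,0,11,0)
  step pc=7: xor  $r1, $r3, $r5  regs=(0,0,0,0,11,0)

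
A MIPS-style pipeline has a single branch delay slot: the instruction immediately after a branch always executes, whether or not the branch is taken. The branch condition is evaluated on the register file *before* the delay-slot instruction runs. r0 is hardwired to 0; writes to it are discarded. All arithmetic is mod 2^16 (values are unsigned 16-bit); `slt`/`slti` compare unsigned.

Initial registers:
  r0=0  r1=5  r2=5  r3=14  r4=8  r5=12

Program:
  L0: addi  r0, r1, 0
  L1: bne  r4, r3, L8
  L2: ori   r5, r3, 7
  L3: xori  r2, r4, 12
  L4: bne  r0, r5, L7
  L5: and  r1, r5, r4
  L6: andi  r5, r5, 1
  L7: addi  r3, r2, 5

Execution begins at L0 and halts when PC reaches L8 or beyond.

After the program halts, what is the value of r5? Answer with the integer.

15

#0 addi  r0, r1, 0 ; 0/5/5/14/8/12
#1 bne  r4, r3, L8 ; 0/5/5/14/8/12 ; →target
#2 ori   r5, r3, 7 ; 0/5/5/14/8/15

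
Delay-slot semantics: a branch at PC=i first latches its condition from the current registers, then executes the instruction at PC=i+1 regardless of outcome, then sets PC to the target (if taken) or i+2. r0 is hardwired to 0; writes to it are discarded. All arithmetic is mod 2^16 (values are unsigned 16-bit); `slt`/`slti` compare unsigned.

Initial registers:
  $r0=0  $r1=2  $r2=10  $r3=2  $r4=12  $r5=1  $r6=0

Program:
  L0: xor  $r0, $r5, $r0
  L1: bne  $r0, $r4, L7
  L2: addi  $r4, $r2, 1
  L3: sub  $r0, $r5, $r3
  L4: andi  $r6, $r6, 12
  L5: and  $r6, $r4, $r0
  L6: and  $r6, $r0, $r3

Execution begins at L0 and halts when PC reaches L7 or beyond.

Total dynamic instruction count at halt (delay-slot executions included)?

3

[0] xor  $r0, $r5, $r0  →  {$r0:0, $r1:2, $r2:10, $r3:2, $r4:12, $r5:1, $r6:0}
[1] bne  $r0, $r4, L7  →  {$r0:0, $r1:2, $r2:10, $r3:2, $r4:12, $r5:1, $r6:0}  ⟨branch taken⟩
[2] addi  $r4, $r2, 1  →  {$r0:0, $r1:2, $r2:10, $r3:2, $r4:11, $r5:1, $r6:0}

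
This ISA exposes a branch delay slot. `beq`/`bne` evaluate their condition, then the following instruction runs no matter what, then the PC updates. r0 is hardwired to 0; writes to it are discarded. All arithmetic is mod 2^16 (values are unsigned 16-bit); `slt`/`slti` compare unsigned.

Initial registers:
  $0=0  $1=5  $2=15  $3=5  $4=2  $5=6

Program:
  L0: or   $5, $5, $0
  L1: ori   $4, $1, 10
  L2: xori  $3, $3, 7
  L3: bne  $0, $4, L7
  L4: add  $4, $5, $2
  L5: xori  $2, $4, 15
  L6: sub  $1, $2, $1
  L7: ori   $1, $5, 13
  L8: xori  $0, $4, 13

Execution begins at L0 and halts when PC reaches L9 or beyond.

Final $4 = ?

[0] or   $5, $5, $0  →  {$0:0, $1:5, $2:15, $3:5, $4:2, $5:6}
[1] ori   $4, $1, 10  →  {$0:0, $1:5, $2:15, $3:5, $4:15, $5:6}
[2] xori  $3, $3, 7  →  {$0:0, $1:5, $2:15, $3:2, $4:15, $5:6}
[3] bne  $0, $4, L7  →  {$0:0, $1:5, $2:15, $3:2, $4:15, $5:6}  ⟨branch taken⟩
[4] add  $4, $5, $2  →  {$0:0, $1:5, $2:15, $3:2, $4:21, $5:6}
[7] ori   $1, $5, 13  →  {$0:0, $1:15, $2:15, $3:2, $4:21, $5:6}
[8] xori  $0, $4, 13  →  {$0:0, $1:15, $2:15, $3:2, $4:21, $5:6}

21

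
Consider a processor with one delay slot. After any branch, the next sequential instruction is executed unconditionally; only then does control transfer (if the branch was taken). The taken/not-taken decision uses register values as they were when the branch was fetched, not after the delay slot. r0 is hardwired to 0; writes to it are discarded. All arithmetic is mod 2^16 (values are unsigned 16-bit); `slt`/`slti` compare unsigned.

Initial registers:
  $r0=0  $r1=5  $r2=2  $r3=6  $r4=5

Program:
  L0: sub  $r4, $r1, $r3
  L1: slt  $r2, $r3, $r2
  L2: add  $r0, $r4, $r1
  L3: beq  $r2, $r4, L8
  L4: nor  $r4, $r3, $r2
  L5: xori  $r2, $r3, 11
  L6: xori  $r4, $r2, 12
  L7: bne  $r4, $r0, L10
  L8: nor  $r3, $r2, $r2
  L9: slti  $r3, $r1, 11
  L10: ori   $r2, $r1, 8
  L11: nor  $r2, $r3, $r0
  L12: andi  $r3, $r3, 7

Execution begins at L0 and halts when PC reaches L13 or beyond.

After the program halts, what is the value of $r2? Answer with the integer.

13

#0 sub  $r4, $r1, $r3 ; 0/5/2/6/65535
#1 slt  $r2, $r3, $r2 ; 0/5/0/6/65535
#2 add  $r0, $r4, $r1 ; 0/5/0/6/65535
#3 beq  $r2, $r4, L8 ; 0/5/0/6/65535 ; →fallthru
#4 nor  $r4, $r3, $r2 ; 0/5/0/6/65529
#5 xori  $r2, $r3, 11 ; 0/5/13/6/65529
#6 xori  $r4, $r2, 12 ; 0/5/13/6/1
#7 bne  $r4, $r0, L10 ; 0/5/13/6/1 ; →target
#8 nor  $r3, $r2, $r2 ; 0/5/13/65522/1
#10 ori   $r2, $r1, 8 ; 0/5/13/65522/1
#11 nor  $r2, $r3, $r0 ; 0/5/13/65522/1
#12 andi  $r3, $r3, 7 ; 0/5/13/2/1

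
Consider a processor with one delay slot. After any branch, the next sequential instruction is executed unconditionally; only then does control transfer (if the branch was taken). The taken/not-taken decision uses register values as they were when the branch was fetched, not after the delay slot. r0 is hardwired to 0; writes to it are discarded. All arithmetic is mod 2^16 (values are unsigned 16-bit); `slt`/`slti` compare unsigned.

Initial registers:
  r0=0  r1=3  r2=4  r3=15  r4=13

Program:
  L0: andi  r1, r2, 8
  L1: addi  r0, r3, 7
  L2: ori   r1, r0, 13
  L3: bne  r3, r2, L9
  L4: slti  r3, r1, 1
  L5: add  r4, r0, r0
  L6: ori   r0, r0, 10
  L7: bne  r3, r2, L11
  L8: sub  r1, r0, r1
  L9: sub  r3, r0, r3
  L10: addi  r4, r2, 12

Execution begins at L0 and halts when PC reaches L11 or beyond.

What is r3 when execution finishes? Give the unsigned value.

0

#0 andi  r1, r2, 8 ; 0/0/4/15/13
#1 addi  r0, r3, 7 ; 0/0/4/15/13
#2 ori   r1, r0, 13 ; 0/13/4/15/13
#3 bne  r3, r2, L9 ; 0/13/4/15/13 ; →target
#4 slti  r3, r1, 1 ; 0/13/4/0/13
#9 sub  r3, r0, r3 ; 0/13/4/0/13
#10 addi  r4, r2, 12 ; 0/13/4/0/16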